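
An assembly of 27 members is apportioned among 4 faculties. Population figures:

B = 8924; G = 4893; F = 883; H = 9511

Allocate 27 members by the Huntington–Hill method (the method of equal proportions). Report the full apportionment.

With divisor 900: modified quotas B 9.916, G 5.437, F 0.981, H 10.568.
Geometric-mean thresholds: B √(9·10)=9.487, G √(5·6)=5.477, F (min 1), H √(10·11)=10.488.
Each quota rounded against its threshold gives B 10, G 5, F 1, H 11 (total 27).

B=10; G=5; F=1; H=11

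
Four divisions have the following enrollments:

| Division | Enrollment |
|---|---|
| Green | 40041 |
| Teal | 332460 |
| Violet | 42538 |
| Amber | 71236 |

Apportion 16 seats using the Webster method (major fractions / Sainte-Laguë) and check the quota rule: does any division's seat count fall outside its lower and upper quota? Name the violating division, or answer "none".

Teal

Standard quotas: Green 1.317, Teal 10.939, Violet 1.400, Amber 2.344.
Webster allocation: Green 1, Teal 12, Violet 1, Amber 2.
Teal has quota 10.939 (lower 10, upper 11) but receives 12 — outside the quota interval.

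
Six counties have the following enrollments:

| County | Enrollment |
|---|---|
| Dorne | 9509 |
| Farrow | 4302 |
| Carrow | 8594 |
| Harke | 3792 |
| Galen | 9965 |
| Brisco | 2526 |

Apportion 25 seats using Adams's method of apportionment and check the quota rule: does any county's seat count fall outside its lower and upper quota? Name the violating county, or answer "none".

Standard quotas: Dorne 6.145, Farrow 2.780, Carrow 5.553, Harke 2.450, Galen 6.439, Brisco 1.632.
Adams allocation: Dorne 6, Farrow 3, Carrow 5, Harke 3, Galen 6, Brisco 2.
Every allocation lies between the lower and upper quota.

none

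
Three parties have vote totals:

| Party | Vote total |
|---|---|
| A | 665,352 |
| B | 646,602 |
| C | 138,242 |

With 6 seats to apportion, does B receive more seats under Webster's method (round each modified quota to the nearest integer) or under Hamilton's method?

Webster: A 3, B 2, C 1.
Hamilton: A 3, B 3, C 0.
B gets 2 under Webster and 3 under Hamilton.

Hamilton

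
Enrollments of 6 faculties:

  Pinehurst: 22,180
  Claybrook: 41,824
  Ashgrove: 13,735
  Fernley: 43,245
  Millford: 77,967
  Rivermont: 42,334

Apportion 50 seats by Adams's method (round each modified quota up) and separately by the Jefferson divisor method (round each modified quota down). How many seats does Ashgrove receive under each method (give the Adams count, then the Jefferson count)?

3 and 2

Adams: Pinehurst 5, Claybrook 9, Ashgrove 3, Fernley 9, Millford 15, Rivermont 9.
Jefferson: Pinehurst 4, Claybrook 9, Ashgrove 2, Fernley 9, Millford 17, Rivermont 9.
Ashgrove gets 3 under Adams and 2 under Jefferson.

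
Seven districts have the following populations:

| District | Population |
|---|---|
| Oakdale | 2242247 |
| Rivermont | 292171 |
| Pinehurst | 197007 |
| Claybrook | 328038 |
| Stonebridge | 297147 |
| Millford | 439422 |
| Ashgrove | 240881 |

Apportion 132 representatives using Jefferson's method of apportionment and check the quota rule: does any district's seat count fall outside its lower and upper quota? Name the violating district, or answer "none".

Standard quotas: Oakdale 73.318, Rivermont 9.553, Pinehurst 6.442, Claybrook 10.726, Stonebridge 9.716, Millford 14.368, Ashgrove 7.876.
Jefferson allocation: Oakdale 75, Rivermont 9, Pinehurst 6, Claybrook 11, Stonebridge 9, Millford 14, Ashgrove 8.
Oakdale has quota 73.318 (lower 73, upper 74) but receives 75 — outside the quota interval.

Oakdale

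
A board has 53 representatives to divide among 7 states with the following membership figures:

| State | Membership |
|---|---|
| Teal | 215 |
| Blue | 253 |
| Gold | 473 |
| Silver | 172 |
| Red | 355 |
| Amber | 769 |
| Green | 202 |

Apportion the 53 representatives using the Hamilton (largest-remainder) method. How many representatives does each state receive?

Total 2439; standard divisor 2439/53 ≈ 46.019.
Standard quotas: Teal 4.672, Blue 5.498, Gold 10.278, Silver 3.738, Red 7.714, Amber 16.711, Green 4.390.
Lower quotas: Teal 4, Blue 5, Gold 10, Silver 3, Red 7, Amber 16, Green 4 (sum 49, leaving 4 seats).
Remainders in descending order: Silver 0.738, Red 0.714, Amber 0.711, Teal 0.672, Blue 0.498, Green 0.390, Gold 0.278.
Largest remainders: Silver, Red, Amber, Teal receive the extra seats.

Teal 5, Blue 5, Gold 10, Silver 4, Red 8, Amber 17, Green 4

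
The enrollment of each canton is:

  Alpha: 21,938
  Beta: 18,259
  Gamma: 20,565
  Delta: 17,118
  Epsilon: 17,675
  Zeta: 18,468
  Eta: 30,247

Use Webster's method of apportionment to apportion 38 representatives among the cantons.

Alpha=6, Beta=5, Gamma=5, Delta=4, Epsilon=5, Zeta=5, Eta=8

Standard divisor 144270/38 ≈ 3796.579; standard quotas: Alpha 5.778, Beta 4.809, Gamma 5.417, Delta 4.509, Epsilon 4.656, Zeta 4.864, Eta 7.967.
Rounding to the nearest integer gives 6, 5, 5, 5, 5, 5, 8 = 39 seats, so the divisor must be adjusted.
With modified divisor 3900: modified quotas Alpha 5.625, Beta 4.682, Gamma 5.273, Delta 4.389, Epsilon 4.532, Zeta 4.735, Eta 7.756.
Rounding to the nearest integer: Alpha 6, Beta 5, Gamma 5, Delta 4, Epsilon 5, Zeta 5, Eta 8 (total 38).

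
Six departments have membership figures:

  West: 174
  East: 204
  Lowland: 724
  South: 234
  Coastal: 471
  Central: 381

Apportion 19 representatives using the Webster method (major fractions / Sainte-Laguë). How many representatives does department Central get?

3

Standard divisor 2188/19 ≈ 115.158; standard quotas: West 1.511, East 1.771, Lowland 6.287, South 2.032, Coastal 4.090, Central 3.309.
Rounding to the nearest integer gives West 2, East 2, Lowland 6, South 2, Coastal 4, Central 3 — total 19, matching the house size, so no adjustment is needed.
Central receives 3.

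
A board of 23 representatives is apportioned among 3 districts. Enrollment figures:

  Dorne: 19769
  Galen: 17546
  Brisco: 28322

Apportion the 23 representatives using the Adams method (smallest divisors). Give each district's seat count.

Dorne 7, Galen 6, Brisco 10

Standard divisor 65637/23 ≈ 2853.783; standard quotas: Dorne 6.927, Galen 6.148, Brisco 9.924.
Rounding up gives 7, 7, 10 = 24 seats, so the divisor must be adjusted.
With modified divisor 3000: modified quotas Dorne 6.590, Galen 5.849, Brisco 9.441.
Rounding up: Dorne 7, Galen 6, Brisco 10 (total 23).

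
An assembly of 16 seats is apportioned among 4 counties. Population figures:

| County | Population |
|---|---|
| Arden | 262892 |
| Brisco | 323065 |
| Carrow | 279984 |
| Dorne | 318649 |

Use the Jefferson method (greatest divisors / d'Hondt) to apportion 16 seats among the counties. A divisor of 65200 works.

With modified divisor 65200: modified quotas Arden 4.032, Brisco 4.955, Carrow 4.294, Dorne 4.887.
Rounding down: Arden 4, Brisco 4, Carrow 4, Dorne 4 (total 16).

Arden 4, Brisco 4, Carrow 4, Dorne 4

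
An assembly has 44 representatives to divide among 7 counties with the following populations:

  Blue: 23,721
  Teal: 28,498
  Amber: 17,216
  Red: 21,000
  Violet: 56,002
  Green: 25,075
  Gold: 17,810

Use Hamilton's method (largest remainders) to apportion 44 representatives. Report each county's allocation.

Blue: 5; Teal: 7; Amber: 4; Red: 5; Violet: 13; Green: 6; Gold: 4

Total 189322; standard divisor 189322/44 ≈ 4302.773.
Standard quotas: Blue 5.5130, Teal 6.6232, Amber 4.0011, Red 4.8806, Violet 13.0153, Green 5.8276, Gold 4.1392.
Lower quotas: Blue 5, Teal 6, Amber 4, Red 4, Violet 13, Green 5, Gold 4 (sum 41, leaving 3 seats).
Remainders in descending order: Red 0.8806, Green 0.8276, Teal 0.6232, Blue 0.5130, Gold 0.1392, Violet 0.0153, Amber 0.0011.
The surplus seats go to Red, Green, Teal.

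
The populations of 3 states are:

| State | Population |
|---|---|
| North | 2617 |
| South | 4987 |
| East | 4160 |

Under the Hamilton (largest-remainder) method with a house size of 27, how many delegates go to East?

Standard divisor: 11764 ÷ 27 ≈ 435.704.
Standard quotas: North 6.006, South 11.446, East 9.548.
Lower quotas: North 6, South 11, East 9 (sum 26, leaving 1 seat).
Remainders in descending order: East 0.548, South 0.446, North 0.006.
The surplus seat goes to East.
East receives 10.

10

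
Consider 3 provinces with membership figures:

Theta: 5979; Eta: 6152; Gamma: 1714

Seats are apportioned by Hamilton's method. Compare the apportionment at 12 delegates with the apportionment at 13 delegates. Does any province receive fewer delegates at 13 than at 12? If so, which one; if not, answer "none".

At 12 seats: Theta 5, Eta 5, Gamma 2.
At 13 seats: Theta 6, Eta 6, Gamma 1.
Gamma drops from 2 to 1.

Gamma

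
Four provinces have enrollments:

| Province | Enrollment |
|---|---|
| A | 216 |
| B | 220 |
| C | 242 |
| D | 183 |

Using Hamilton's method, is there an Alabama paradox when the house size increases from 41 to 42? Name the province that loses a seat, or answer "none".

none

At 41 seats: A 10, B 10, C 12, D 9.
At 42 seats: A 10, B 11, C 12, D 9.
No province's allocation decreased.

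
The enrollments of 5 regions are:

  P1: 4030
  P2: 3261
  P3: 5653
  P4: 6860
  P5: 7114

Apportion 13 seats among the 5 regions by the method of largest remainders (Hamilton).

The standard divisor is 26918/13 ≈ 2070.615.
Standard quotas: P1 1.9463, P2 1.5749, P3 2.7301, P4 3.3130, P5 3.4357.
Lower quotas: P1 1, P2 1, P3 2, P4 3, P5 3 (sum 10, leaving 3 seats).
Remainders in descending order: P1 0.9463, P3 0.7301, P2 0.5749, P5 0.4357, P4 0.3130.
Largest remainders: P1, P3, P2 receive the extra seats.

P1=2, P2=2, P3=3, P4=3, P5=3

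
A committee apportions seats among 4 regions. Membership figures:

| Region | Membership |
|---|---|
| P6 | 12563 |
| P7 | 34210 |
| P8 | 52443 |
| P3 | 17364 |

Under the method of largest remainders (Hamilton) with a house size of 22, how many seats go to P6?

2

Standard divisor: 116580 ÷ 22 ≈ 5299.091.
Standard quotas: P6 2.3708, P7 6.4558, P8 9.8966, P3 3.2768.
Lower quotas: P6 2, P7 6, P8 9, P3 3 (sum 20, leaving 2 seats).
Remainders in descending order: P8 0.8966, P7 0.4558, P6 0.3708, P3 0.2768.
The surplus seats go to P8, P7.
P6 receives 2.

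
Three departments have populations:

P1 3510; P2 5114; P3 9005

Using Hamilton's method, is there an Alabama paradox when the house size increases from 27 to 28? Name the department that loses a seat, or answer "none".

none

At 27 seats: P1 5, P2 8, P3 14.
At 28 seats: P1 6, P2 8, P3 14.
No department's allocation decreased.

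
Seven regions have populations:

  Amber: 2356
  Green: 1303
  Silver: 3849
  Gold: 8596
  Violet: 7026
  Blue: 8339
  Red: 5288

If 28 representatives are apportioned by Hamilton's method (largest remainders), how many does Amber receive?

The standard divisor is 36757/28 ≈ 1312.75.
Standard quotas: Amber 1.7947, Green 0.9926, Silver 2.9320, Gold 6.5481, Violet 5.3521, Blue 6.3523, Red 4.0282.
Lower quotas: Amber 1, Green 0, Silver 2, Gold 6, Violet 5, Blue 6, Red 4 (sum 24, leaving 4 seats).
Remainders in descending order: Green 0.9926, Silver 0.9320, Amber 0.7947, Gold 0.5481, Blue 0.3523, Violet 0.3521, Red 0.0282.
The surplus seats go to Green, Silver, Amber, Gold.
Amber receives 2.

2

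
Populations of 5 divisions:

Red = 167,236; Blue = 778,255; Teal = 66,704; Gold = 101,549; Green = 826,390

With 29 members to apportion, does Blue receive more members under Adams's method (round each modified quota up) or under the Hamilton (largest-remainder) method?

Hamilton

Adams: Red 3, Blue 11, Teal 1, Gold 2, Green 12.
Hamilton: Red 2, Blue 12, Teal 1, Gold 2, Green 12.
Blue gets 11 under Adams and 12 under Hamilton.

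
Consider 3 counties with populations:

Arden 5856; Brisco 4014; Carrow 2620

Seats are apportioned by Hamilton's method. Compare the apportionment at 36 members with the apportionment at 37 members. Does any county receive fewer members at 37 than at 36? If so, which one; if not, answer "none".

At 36 seats: Arden 17, Brisco 12, Carrow 7.
At 37 seats: Arden 17, Brisco 12, Carrow 8.
No county's allocation decreased.

none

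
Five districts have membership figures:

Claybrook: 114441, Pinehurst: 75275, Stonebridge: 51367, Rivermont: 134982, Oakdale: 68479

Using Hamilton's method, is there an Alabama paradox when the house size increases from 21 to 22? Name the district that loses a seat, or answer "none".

At 21 seats: Claybrook 5, Pinehurst 4, Stonebridge 3, Rivermont 6, Oakdale 3.
At 22 seats: Claybrook 6, Pinehurst 4, Stonebridge 2, Rivermont 7, Oakdale 3.
Stonebridge drops from 3 to 2.

Stonebridge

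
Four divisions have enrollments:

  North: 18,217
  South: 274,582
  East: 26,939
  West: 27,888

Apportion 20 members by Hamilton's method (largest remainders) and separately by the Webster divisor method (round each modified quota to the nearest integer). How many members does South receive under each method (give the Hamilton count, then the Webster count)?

16 and 15

Hamilton: North 1, South 16, East 1, West 2.
Webster: North 1, South 15, East 2, West 2.
South gets 16 under Hamilton and 15 under Webster.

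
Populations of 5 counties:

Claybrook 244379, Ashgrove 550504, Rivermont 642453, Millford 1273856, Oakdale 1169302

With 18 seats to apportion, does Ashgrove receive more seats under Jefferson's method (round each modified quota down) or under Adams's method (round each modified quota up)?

Jefferson: Claybrook 1, Ashgrove 2, Rivermont 3, Millford 6, Oakdale 6.
Adams: Claybrook 1, Ashgrove 3, Rivermont 3, Millford 6, Oakdale 5.
Ashgrove gets 2 under Jefferson and 3 under Adams.

Adams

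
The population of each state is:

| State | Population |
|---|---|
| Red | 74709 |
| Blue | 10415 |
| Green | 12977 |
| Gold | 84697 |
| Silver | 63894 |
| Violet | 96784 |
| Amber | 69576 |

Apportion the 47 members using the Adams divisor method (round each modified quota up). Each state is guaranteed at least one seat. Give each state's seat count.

Standard divisor 413052/47 ≈ 8788.34; standard quotas: Red 8.501, Blue 1.185, Green 1.477, Gold 9.637, Silver 7.270, Violet 11.013, Amber 7.917.
Rounding up gives 9, 2, 2, 10, 8, 12, 8 = 51 seats, so the divisor must be adjusted.
With modified divisor 9500: modified quotas Red 7.864, Blue 1.096, Green 1.366, Gold 8.915, Silver 6.726, Violet 10.188, Amber 7.324.
Rounding up: Red 8, Blue 2, Green 2, Gold 9, Silver 7, Violet 11, Amber 8 (total 47).

Red 8, Blue 2, Green 2, Gold 9, Silver 7, Violet 11, Amber 8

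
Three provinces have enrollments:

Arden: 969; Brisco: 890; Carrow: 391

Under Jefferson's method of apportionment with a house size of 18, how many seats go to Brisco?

Standard divisor 2250/18 ≈ 125; standard quotas: Arden 7.752, Brisco 7.120, Carrow 3.128.
Rounding down gives 7, 7, 3 = 17 seats, so the divisor must be adjusted.
With modified divisor 120: modified quotas Arden 8.075, Brisco 7.417, Carrow 3.258.
Rounding down: Arden 8, Brisco 7, Carrow 3 (total 18).
Brisco receives 7.

7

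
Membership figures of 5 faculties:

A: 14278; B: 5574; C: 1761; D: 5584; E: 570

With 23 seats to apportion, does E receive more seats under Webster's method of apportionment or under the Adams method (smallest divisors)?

Webster: A 12, B 5, C 1, D 5, E 0.
Adams: A 11, B 4, C 2, D 5, E 1.
E gets 0 under Webster and 1 under Adams.

Adams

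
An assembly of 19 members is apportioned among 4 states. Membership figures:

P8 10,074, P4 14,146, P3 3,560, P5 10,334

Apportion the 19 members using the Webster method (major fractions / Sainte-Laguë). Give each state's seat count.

P8 5, P4 7, P3 2, P5 5

Standard divisor 38114/19 ≈ 2006; standard quotas: P8 5.022, P4 7.052, P3 1.775, P5 5.152.
Rounding to the nearest integer gives P8 5, P4 7, P3 2, P5 5 — total 19, matching the house size, so no adjustment is needed.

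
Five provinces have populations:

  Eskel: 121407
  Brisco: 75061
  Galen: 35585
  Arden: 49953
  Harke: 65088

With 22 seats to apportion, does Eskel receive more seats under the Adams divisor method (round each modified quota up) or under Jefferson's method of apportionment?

Jefferson

Adams: Eskel 7, Brisco 5, Galen 3, Arden 3, Harke 4.
Jefferson: Eskel 8, Brisco 5, Galen 2, Arden 3, Harke 4.
Eskel gets 7 under Adams and 8 under Jefferson.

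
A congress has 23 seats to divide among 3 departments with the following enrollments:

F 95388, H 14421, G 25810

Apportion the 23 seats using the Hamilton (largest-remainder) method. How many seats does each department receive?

F 16; H 3; G 4

The standard divisor is 135619/23 ≈ 5896.478.
Standard quotas: F 16.1771, H 2.4457, G 4.3772.
Lower quotas: F 16, H 2, G 4 (sum 22, leaving 1 seat).
Remainders in descending order: H 0.4457, G 0.3772, F 0.1771.
Largest remainder: H receives the extra seat.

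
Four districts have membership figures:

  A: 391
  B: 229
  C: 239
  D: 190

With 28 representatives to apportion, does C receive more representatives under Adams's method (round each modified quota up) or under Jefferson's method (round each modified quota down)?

Adams: A 10, B 6, C 7, D 5.
Jefferson: A 11, B 6, C 6, D 5.
C gets 7 under Adams and 6 under Jefferson.

Adams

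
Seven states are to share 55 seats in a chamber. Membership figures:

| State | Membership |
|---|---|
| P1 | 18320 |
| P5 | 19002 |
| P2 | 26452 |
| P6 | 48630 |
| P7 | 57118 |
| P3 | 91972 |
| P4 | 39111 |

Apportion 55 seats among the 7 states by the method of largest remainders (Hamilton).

P1: 3, P5: 4, P2: 5, P6: 9, P7: 10, P3: 17, P4: 7

The standard divisor is 300605/55 ≈ 5465.545.
Standard quotas: P1 3.3519, P5 3.4767, P2 4.8398, P6 8.8976, P7 10.4506, P3 16.8276, P4 7.1559.
Lower quotas: P1 3, P5 3, P2 4, P6 8, P7 10, P3 16, P4 7 (sum 51, leaving 4 seats).
Remainders in descending order: P6 0.8976, P2 0.8398, P3 0.8276, P5 0.4767, P7 0.4506, P1 0.3519, P4 0.1559.
The surplus seats go to P6, P2, P3, P5.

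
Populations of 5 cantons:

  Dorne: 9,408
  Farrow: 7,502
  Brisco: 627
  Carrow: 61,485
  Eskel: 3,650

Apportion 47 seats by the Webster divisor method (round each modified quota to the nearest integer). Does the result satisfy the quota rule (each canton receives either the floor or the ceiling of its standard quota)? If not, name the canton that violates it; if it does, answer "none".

Standard quotas: Dorne 5.349, Farrow 4.265, Brisco 0.356, Carrow 34.955, Eskel 2.075.
Webster allocation: Dorne 5, Farrow 4, Brisco 0, Carrow 36, Eskel 2.
Carrow has quota 34.955 (lower 34, upper 35) but receives 36 — outside the quota interval.

Carrow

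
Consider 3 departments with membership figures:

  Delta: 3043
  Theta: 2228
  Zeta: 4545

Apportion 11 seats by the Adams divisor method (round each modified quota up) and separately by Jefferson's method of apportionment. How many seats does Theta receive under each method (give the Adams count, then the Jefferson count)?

Adams: Delta 3, Theta 3, Zeta 5.
Jefferson: Delta 4, Theta 2, Zeta 5.
Theta gets 3 under Adams and 2 under Jefferson.

3 and 2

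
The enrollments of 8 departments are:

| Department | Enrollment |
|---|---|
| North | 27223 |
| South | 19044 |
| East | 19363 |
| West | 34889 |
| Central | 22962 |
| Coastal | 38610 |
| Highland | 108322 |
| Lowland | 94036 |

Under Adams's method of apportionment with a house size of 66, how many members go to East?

Standard divisor 364449/66 ≈ 5521.955; standard quotas: North 4.930, South 3.449, East 3.507, West 6.318, Central 4.158, Coastal 6.992, Highland 19.617, Lowland 17.029.
Rounding up gives 5, 4, 4, 7, 5, 7, 20, 18 = 70 seats, so the divisor must be adjusted.
With modified divisor 5850: modified quotas North 4.654, South 3.255, East 3.310, West 5.964, Central 3.925, Coastal 6.600, Highland 18.517, Lowland 16.075.
Rounding up: North 5, South 4, East 4, West 6, Central 4, Coastal 7, Highland 19, Lowland 17 (total 66).
East receives 4.

4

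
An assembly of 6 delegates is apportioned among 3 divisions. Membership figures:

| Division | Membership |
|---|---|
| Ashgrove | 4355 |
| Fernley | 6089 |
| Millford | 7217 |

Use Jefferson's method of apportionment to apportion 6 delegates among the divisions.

Ashgrove 1, Fernley 2, Millford 3

Standard divisor 17661/6 ≈ 2943.5; standard quotas: Ashgrove 1.480, Fernley 2.069, Millford 2.452.
Rounding down gives 1, 2, 2 = 5 seats, so the divisor must be adjusted.
With modified divisor 2300: modified quotas Ashgrove 1.893, Fernley 2.647, Millford 3.138.
Rounding down: Ashgrove 1, Fernley 2, Millford 3 (total 6).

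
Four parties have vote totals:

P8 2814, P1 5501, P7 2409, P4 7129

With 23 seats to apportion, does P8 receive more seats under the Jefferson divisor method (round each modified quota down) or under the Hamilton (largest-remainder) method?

Jefferson: P8 3, P1 7, P7 3, P4 10.
Hamilton: P8 4, P1 7, P7 3, P4 9.
P8 gets 3 under Jefferson and 4 under Hamilton.

Hamilton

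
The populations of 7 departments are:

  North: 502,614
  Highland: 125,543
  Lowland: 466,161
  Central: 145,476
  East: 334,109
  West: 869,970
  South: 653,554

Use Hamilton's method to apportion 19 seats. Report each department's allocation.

North 3; Highland 1; Lowland 3; Central 1; East 2; West 5; South 4

Total 3097427; standard divisor 3097427/19 ≈ 163022.474.
Standard quotas: North 3.0831, Highland 0.7701, Lowland 2.8595, Central 0.8924, East 2.0495, West 5.3365, South 4.0090.
Lower quotas: North 3, Highland 0, Lowland 2, Central 0, East 2, West 5, South 4 (sum 16, leaving 3 seats).
Remainders in descending order: Central 0.8924, Lowland 0.8595, Highland 0.7701, West 0.3365, North 0.0831, East 0.0495, South 0.0090.
Largest remainders: Central, Lowland, Highland receive the extra seats.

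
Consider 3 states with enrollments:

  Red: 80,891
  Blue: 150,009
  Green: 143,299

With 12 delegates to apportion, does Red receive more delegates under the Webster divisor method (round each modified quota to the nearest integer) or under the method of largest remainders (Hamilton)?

Webster

Webster: Red 3, Blue 5, Green 4.
Hamilton: Red 2, Blue 5, Green 5.
Red gets 3 under Webster and 2 under Hamilton.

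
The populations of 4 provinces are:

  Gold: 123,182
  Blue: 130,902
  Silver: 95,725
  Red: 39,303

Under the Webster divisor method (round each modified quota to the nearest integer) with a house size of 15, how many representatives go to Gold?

5

Standard divisor 389112/15 ≈ 25940.8; standard quotas: Gold 4.749, Blue 5.046, Silver 3.690, Red 1.515.
Rounding to the nearest integer gives 5, 5, 4, 2 = 16 seats, so the divisor must be adjusted.
With modified divisor 26800: modified quotas Gold 4.596, Blue 4.884, Silver 3.572, Red 1.467.
Rounding to the nearest integer: Gold 5, Blue 5, Silver 4, Red 1 (total 15).
Gold receives 5.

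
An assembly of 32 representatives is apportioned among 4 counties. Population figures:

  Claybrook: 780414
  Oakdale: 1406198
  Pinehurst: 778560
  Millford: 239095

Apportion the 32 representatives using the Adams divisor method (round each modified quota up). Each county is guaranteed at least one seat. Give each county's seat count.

Claybrook 8; Oakdale 13; Pinehurst 8; Millford 3

Standard divisor 3204267/32 ≈ 100133.344; standard quotas: Claybrook 7.794, Oakdale 14.043, Pinehurst 7.775, Millford 2.388.
Rounding up gives 8, 15, 8, 3 = 34 seats, so the divisor must be adjusted.
With modified divisor 109700: modified quotas Claybrook 7.114, Oakdale 12.819, Pinehurst 7.097, Millford 2.180.
Rounding up: Claybrook 8, Oakdale 13, Pinehurst 8, Millford 3 (total 32).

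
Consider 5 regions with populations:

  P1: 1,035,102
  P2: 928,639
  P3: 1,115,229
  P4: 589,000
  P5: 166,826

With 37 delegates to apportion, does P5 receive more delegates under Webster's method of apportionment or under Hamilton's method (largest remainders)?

Webster: P1 10, P2 9, P3 10, P4 6, P5 2.
Hamilton: P1 10, P2 9, P3 11, P4 6, P5 1.
P5 gets 2 under Webster and 1 under Hamilton.

Webster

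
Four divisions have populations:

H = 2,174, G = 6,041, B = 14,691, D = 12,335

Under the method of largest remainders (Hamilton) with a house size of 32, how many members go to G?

6

Standard divisor: 35241 ÷ 32 ≈ 1101.281.
Standard quotas: H 1.9741, G 5.4854, B 13.3399, D 11.2006.
Lower quotas: H 1, G 5, B 13, D 11 (sum 30, leaving 2 seats).
Remainders in descending order: H 0.9741, G 0.4854, B 0.3399, D 0.2006.
The surplus seats go to H, G.
G receives 6.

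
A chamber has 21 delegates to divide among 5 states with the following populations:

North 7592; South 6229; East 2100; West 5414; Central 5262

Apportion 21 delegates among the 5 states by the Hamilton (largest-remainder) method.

North 6, South 5, East 2, West 4, Central 4

The standard divisor is 26597/21 ≈ 1266.524.
Standard quotas: North 5.9944, South 4.9182, East 1.6581, West 4.2747, Central 4.1547.
Lower quotas: North 5, South 4, East 1, West 4, Central 4 (sum 18, leaving 3 seats).
Remainders in descending order: North 0.9944, South 0.9182, East 0.6581, West 0.2747, Central 0.1547.
The surplus seats go to North, South, East.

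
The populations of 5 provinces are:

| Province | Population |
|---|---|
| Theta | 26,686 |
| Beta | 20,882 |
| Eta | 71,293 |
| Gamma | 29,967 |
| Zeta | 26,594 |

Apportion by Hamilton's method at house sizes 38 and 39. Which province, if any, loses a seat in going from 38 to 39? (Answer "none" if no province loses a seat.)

Beta

At 38 seats: Theta 6, Beta 5, Eta 15, Gamma 6, Zeta 6.
At 39 seats: Theta 6, Beta 4, Eta 16, Gamma 7, Zeta 6.
Beta drops from 5 to 4.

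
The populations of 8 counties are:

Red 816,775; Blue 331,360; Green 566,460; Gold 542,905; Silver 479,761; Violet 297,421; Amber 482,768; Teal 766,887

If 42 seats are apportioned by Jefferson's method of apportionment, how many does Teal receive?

8

Standard divisor 4284337/42 ≈ 102008.024; standard quotas: Red 8.007, Blue 3.248, Green 5.553, Gold 5.322, Silver 4.703, Violet 2.916, Amber 4.733, Teal 7.518.
Rounding down gives 8, 3, 5, 5, 4, 2, 4, 7 = 38 seats, so the divisor must be adjusted.
With modified divisor 95100: modified quotas Red 8.589, Blue 3.484, Green 5.956, Gold 5.709, Silver 5.045, Violet 3.127, Amber 5.076, Teal 8.064.
Rounding down: Red 8, Blue 3, Green 5, Gold 5, Silver 5, Violet 3, Amber 5, Teal 8 (total 42).
Teal receives 8.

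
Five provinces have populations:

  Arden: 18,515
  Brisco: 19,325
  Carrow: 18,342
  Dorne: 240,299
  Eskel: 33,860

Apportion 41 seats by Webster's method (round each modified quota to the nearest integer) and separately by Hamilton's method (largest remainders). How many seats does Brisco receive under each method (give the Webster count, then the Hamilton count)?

2 and 3

Webster: Arden 2, Brisco 2, Carrow 2, Dorne 31, Eskel 4.
Hamilton: Arden 2, Brisco 3, Carrow 2, Dorne 30, Eskel 4.
Brisco gets 2 under Webster and 3 under Hamilton.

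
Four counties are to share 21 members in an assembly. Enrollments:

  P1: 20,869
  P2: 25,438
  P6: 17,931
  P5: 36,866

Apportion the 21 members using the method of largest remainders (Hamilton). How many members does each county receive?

P1 4; P2 5; P6 4; P5 8

Standard divisor: 101104 ÷ 21 ≈ 4814.476.
Standard quotas: P1 4.3346, P2 5.2836, P6 3.7244, P5 7.6573.
Lower quotas: P1 4, P2 5, P6 3, P5 7 (sum 19, leaving 2 seats).
Remainders in descending order: P6 0.7244, P5 0.6573, P1 0.3346, P2 0.2836.
The surplus seats go to P6, P5.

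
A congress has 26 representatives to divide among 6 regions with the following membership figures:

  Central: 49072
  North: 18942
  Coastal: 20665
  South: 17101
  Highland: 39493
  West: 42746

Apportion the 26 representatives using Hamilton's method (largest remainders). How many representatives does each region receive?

Central: 7; North: 3; Coastal: 3; South: 2; Highland: 5; West: 6

The standard divisor is 188019/26 ≈ 7231.5.
Standard quotas: Central 6.7859, North 2.6194, Coastal 2.8576, South 2.3648, Highland 5.4612, West 5.9111.
Lower quotas: Central 6, North 2, Coastal 2, South 2, Highland 5, West 5 (sum 22, leaving 4 seats).
Remainders in descending order: West 0.9111, Coastal 0.8576, Central 0.7859, North 0.6194, Highland 0.4612, South 0.3648.
Largest remainders: West, Coastal, Central, North receive the extra seats.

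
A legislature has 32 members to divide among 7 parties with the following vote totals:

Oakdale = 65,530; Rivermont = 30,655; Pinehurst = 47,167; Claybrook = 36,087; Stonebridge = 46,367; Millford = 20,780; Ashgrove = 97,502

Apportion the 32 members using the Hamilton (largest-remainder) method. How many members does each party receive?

Standard divisor: 344088 ÷ 32 ≈ 10752.75.
Standard quotas: Oakdale 6.0943, Rivermont 2.8509, Pinehurst 4.3865, Claybrook 3.3561, Stonebridge 4.3121, Millford 1.9325, Ashgrove 9.0676.
Lower quotas: Oakdale 6, Rivermont 2, Pinehurst 4, Claybrook 3, Stonebridge 4, Millford 1, Ashgrove 9 (sum 29, leaving 3 seats).
Remainders in descending order: Millford 0.9325, Rivermont 0.8509, Pinehurst 0.3865, Claybrook 0.3561, Stonebridge 0.3121, Oakdale 0.0943, Ashgrove 0.0676.
Largest remainders: Millford, Rivermont, Pinehurst receive the extra seats.

Oakdale 6, Rivermont 3, Pinehurst 5, Claybrook 3, Stonebridge 4, Millford 2, Ashgrove 9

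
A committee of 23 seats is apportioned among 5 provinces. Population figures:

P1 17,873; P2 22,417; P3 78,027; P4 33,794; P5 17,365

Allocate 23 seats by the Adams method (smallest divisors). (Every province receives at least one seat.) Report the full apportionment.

P1 3, P2 3, P3 10, P4 4, P5 3

Standard divisor 169476/23 ≈ 7368.522; standard quotas: P1 2.426, P2 3.042, P3 10.589, P4 4.586, P5 2.357.
Rounding up gives 3, 4, 11, 5, 3 = 26 seats, so the divisor must be adjusted.
With modified divisor 8560: modified quotas P1 2.088, P2 2.619, P3 9.115, P4 3.948, P5 2.029.
Rounding up: P1 3, P2 3, P3 10, P4 4, P5 3 (total 23).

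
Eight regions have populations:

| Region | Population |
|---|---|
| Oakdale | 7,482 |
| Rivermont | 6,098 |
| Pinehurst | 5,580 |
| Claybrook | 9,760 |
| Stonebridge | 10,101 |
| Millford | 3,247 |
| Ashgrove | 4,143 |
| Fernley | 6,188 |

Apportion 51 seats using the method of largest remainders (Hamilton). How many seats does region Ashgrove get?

The standard divisor is 52599/51 ≈ 1031.353.
Standard quotas: Oakdale 7.2545, Rivermont 5.9126, Pinehurst 5.4104, Claybrook 9.4633, Stonebridge 9.7939, Millford 3.1483, Ashgrove 4.0171, Fernley 5.9999.
Lower quotas: Oakdale 7, Rivermont 5, Pinehurst 5, Claybrook 9, Stonebridge 9, Millford 3, Ashgrove 4, Fernley 5 (sum 47, leaving 4 seats).
Remainders in descending order: Fernley 0.9999, Rivermont 0.9126, Stonebridge 0.7939, Claybrook 0.4633, Pinehurst 0.4104, Oakdale 0.2545, Millford 0.1483, Ashgrove 0.0171.
The surplus seats go to Fernley, Rivermont, Stonebridge, Claybrook.
Ashgrove receives 4.

4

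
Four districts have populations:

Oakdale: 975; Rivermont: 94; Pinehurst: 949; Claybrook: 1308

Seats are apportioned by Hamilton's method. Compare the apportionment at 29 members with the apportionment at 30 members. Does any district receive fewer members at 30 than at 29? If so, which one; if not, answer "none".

none

At 29 seats: Oakdale 9, Rivermont 1, Pinehurst 8, Claybrook 11.
At 30 seats: Oakdale 9, Rivermont 1, Pinehurst 8, Claybrook 12.
No district's allocation decreased.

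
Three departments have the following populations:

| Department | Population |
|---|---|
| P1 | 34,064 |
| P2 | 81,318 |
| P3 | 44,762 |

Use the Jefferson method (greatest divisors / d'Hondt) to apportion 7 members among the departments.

Standard divisor 160144/7 ≈ 22877.714; standard quotas: P1 1.489, P2 3.554, P3 1.957.
Rounding down gives 1, 3, 1 = 5 seats, so the divisor must be adjusted.
With modified divisor 18700: modified quotas P1 1.822, P2 4.349, P3 2.394.
Rounding down: P1 1, P2 4, P3 2 (total 7).

P1: 1; P2: 4; P3: 2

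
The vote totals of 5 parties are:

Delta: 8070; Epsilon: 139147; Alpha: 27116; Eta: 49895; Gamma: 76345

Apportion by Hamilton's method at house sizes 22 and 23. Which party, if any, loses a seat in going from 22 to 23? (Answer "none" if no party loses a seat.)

Delta

At 22 seats: Delta 1, Epsilon 10, Alpha 2, Eta 4, Gamma 5.
At 23 seats: Delta 0, Epsilon 11, Alpha 2, Eta 4, Gamma 6.
Delta drops from 1 to 0.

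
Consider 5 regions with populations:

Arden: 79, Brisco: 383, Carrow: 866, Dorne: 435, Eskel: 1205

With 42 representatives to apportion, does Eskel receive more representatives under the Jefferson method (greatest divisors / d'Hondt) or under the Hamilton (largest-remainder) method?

Jefferson

Jefferson: Arden 1, Brisco 5, Carrow 12, Dorne 6, Eskel 18.
Hamilton: Arden 1, Brisco 6, Carrow 12, Dorne 6, Eskel 17.
Eskel gets 18 under Jefferson and 17 under Hamilton.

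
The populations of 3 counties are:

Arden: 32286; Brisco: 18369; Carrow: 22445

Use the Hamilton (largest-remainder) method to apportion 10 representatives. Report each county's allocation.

Arden 4, Brisco 3, Carrow 3

Standard divisor: 73100 ÷ 10 = 7310.
Standard quotas: Arden 4.4167, Brisco 2.5129, Carrow 3.0705.
Lower quotas: Arden 4, Brisco 2, Carrow 3 (sum 9, leaving 1 seat).
Remainders in descending order: Brisco 0.5129, Arden 0.4167, Carrow 0.0705.
Largest remainder: Brisco receives the extra seat.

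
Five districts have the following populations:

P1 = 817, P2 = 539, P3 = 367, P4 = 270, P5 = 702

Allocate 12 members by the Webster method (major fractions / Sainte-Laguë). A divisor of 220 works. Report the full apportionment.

With modified divisor 220: modified quotas P1 3.714, P2 2.450, P3 1.668, P4 1.227, P5 3.191.
Rounding to the nearest integer: P1 4, P2 2, P3 2, P4 1, P5 3 (total 12).

P1 4, P2 2, P3 2, P4 1, P5 3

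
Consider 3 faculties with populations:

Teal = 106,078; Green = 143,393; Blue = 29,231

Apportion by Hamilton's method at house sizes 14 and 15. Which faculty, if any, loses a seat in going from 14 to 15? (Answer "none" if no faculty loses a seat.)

Blue

At 14 seats: Teal 5, Green 7, Blue 2.
At 15 seats: Teal 6, Green 8, Blue 1.
Blue drops from 2 to 1.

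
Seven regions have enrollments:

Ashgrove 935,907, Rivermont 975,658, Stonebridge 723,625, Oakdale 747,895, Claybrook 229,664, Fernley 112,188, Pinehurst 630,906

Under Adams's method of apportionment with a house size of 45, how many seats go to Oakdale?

8

Standard divisor 4355843/45 ≈ 96796.511; standard quotas: Ashgrove 9.669, Rivermont 10.079, Stonebridge 7.476, Oakdale 7.726, Claybrook 2.373, Fernley 1.159, Pinehurst 6.518.
Rounding up gives 10, 11, 8, 8, 3, 2, 7 = 49 seats, so the divisor must be adjusted.
With modified divisor 106000: modified quotas Ashgrove 8.829, Rivermont 9.204, Stonebridge 6.827, Oakdale 7.056, Claybrook 2.167, Fernley 1.058, Pinehurst 5.952.
Rounding up: Ashgrove 9, Rivermont 10, Stonebridge 7, Oakdale 8, Claybrook 3, Fernley 2, Pinehurst 6 (total 45).
Oakdale receives 8.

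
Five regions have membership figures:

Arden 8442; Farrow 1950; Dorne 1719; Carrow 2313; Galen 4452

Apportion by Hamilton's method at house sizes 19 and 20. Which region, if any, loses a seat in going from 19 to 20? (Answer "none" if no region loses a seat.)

none

At 19 seats: Arden 9, Farrow 2, Dorne 2, Carrow 2, Galen 4.
At 20 seats: Arden 9, Farrow 2, Dorne 2, Carrow 2, Galen 5.
No region's allocation decreased.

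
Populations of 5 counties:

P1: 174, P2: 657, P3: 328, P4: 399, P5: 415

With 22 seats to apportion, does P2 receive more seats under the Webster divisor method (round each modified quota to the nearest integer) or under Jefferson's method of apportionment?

Jefferson

Webster: P1 2, P2 7, P3 4, P4 4, P5 5.
Jefferson: P1 2, P2 8, P3 3, P4 4, P5 5.
P2 gets 7 under Webster and 8 under Jefferson.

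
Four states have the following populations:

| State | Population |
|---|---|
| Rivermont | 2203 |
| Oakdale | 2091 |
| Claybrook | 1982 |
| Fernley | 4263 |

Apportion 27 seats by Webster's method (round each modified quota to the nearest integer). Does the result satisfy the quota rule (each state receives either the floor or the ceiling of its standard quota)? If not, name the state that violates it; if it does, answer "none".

none

Standard quotas: Rivermont 5.644, Oakdale 5.357, Claybrook 5.078, Fernley 10.921.
Webster allocation: Rivermont 6, Oakdale 5, Claybrook 5, Fernley 11.
Every allocation lies between the lower and upper quota.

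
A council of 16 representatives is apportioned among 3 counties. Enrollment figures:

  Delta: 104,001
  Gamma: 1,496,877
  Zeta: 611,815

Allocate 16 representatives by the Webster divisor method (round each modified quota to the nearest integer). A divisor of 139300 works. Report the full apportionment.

Delta 1, Gamma 11, Zeta 4

With modified divisor 139300: modified quotas Delta 0.747, Gamma 10.746, Zeta 4.392.
Rounding to the nearest integer: Delta 1, Gamma 11, Zeta 4 (total 16).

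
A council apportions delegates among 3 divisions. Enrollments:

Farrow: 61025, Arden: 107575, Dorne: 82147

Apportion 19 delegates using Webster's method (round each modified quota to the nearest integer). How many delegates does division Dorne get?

6

Standard divisor 250747/19 ≈ 13197.211; standard quotas: Farrow 4.624, Arden 8.151, Dorne 6.225.
Rounding to the nearest integer gives Farrow 5, Arden 8, Dorne 6 — total 19, matching the house size, so no adjustment is needed.
Dorne receives 6.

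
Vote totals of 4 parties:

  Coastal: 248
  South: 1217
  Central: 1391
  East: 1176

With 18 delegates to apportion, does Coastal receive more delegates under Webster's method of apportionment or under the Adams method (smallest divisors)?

Webster: Coastal 1, South 6, Central 6, East 5.
Adams: Coastal 2, South 5, Central 6, East 5.
Coastal gets 1 under Webster and 2 under Adams.

Adams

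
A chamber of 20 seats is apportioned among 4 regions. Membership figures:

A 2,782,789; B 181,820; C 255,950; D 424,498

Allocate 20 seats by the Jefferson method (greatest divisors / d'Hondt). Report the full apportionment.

A 16, B 1, C 1, D 2

Standard divisor 3645057/20 ≈ 182252.85; standard quotas: A 15.269, B 0.998, C 1.404, D 2.329.
Rounding down gives 15, 0, 1, 2 = 18 seats, so the divisor must be adjusted.
With modified divisor 168800: modified quotas A 16.486, B 1.077, C 1.516, D 2.515.
Rounding down: A 16, B 1, C 1, D 2 (total 20).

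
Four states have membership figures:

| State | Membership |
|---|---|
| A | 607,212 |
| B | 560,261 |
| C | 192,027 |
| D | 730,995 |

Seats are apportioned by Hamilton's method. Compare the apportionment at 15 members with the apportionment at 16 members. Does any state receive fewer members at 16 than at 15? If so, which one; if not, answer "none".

C

At 15 seats: A 4, B 4, C 2, D 5.
At 16 seats: A 5, B 4, C 1, D 6.
C drops from 2 to 1.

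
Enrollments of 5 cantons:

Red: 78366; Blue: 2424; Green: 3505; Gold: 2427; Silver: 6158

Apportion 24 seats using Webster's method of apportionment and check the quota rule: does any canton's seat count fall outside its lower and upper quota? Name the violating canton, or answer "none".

Standard quotas: Red 20.250, Blue 0.626, Green 0.906, Gold 0.627, Silver 1.591.
Webster allocation: Red 19, Blue 1, Green 1, Gold 1, Silver 2.
Red has quota 20.250 (lower 20, upper 21) but receives 19 — outside the quota interval.

Red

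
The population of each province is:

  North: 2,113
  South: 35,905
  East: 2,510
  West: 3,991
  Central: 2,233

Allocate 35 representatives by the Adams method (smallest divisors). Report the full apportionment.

Standard divisor 46752/35 ≈ 1335.771; standard quotas: North 1.582, South 26.880, East 1.879, West 2.988, Central 1.672.
Rounding up gives 2, 27, 2, 3, 2 = 36 seats, so the divisor must be adjusted.
With modified divisor 1400: modified quotas North 1.509, South 25.646, East 1.793, West 2.851, Central 1.595.
Rounding up: North 2, South 26, East 2, West 3, Central 2 (total 35).

North 2; South 26; East 2; West 3; Central 2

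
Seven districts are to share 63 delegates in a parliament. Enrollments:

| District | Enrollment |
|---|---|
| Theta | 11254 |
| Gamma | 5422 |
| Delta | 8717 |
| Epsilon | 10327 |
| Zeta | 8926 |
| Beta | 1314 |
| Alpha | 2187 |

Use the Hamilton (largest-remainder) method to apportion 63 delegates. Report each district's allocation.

Theta 15, Gamma 7, Delta 11, Epsilon 13, Zeta 12, Beta 2, Alpha 3

Total 48147; standard divisor 48147/63 ≈ 764.238.
Standard quotas: Theta 14.7258, Gamma 7.0946, Delta 11.4061, Epsilon 13.5128, Zeta 11.6796, Beta 1.7194, Alpha 2.8617.
Lower quotas: Theta 14, Gamma 7, Delta 11, Epsilon 13, Zeta 11, Beta 1, Alpha 2 (sum 59, leaving 4 seats).
Remainders in descending order: Alpha 0.8617, Theta 0.7258, Beta 0.7194, Zeta 0.6796, Epsilon 0.5128, Delta 0.4061, Gamma 0.0946.
The surplus seats go to Alpha, Theta, Beta, Zeta.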